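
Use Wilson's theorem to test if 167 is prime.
(166)! mod 167 = 166. Since 166 ≡ -1 (mod 167), 167 is prime.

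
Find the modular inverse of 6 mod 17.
6^(-1) ≡ 3 (mod 17). Verification: 6 × 3 = 18 ≡ 1 (mod 17)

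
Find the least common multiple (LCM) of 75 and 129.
3225

First find GCD(75, 129) using the Euclidean algorithm:
75 = 0 × 129 + 75
129 = 1 × 75 + 54
75 = 1 × 54 + 21
54 = 2 × 21 + 12
21 = 1 × 12 + 9
12 = 1 × 9 + 3
9 = 3 × 3 + 0
GCD(75, 129) = 3

LCM formula: LCM(a, b) = (a × b) / GCD(a, b)
LCM(75, 129) = (75 × 129) / 3
LCM(75, 129) = 9675 / 3
LCM(75, 129) = 3225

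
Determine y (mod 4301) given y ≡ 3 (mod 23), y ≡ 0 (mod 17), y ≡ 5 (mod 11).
4097

Using the Chinese Remainder Theorem:
M = product of moduli = 4301
For equation 1: M_1 = 187, 187 ≡ 3 (mod 23), inverse of 187 mod 23 is 8 (check: 3 × 8 = 24 ≡ 1 (mod 23))
For equation 2: M_2 = 253, 253 ≡ 15 (mod 17), inverse of 253 mod 17 is 8 (check: 15 × 8 = 120 ≡ 1 (mod 17))
For equation 3: M_3 = 391, 391 ≡ 6 (mod 11), inverse of 391 mod 11 is 2 (check: 6 × 2 = 12 ≡ 1 (mod 11))
Combine: y ≡ Σ r_i×M_i×(M_i⁻¹ mod m_i) = 3×187×8 + 0×253×8 + 5×391×2 = 4488 + 0 + 3910 = 8398
8398 mod 4301 = 4097
y ≡ 4097 (mod 4301)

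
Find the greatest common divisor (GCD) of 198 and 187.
11

Using the Euclidean algorithm:
198 = 1 × 187 + 11
187 = 17 × 11 + 0

GCD(198, 187) = 11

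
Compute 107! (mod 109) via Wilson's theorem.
(108)! = (107)! × (108) ≡ -1 (mod 109). So (107)! ≡ -1 × (108)^(-1) ≡ (-1)×(-1) = 1 (mod 109)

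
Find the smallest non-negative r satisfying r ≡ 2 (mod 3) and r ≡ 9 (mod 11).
M = 3 × 11 = 33. M₁ = 11, y₁ ≡ 2 (mod 3). M₂ = 3, y₂ ≡ 4 (mod 11). r = 2×11×2 + 9×3×4 ≡ 20 (mod 33)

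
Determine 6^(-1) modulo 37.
6^(-1) ≡ 31 (mod 37). Verification: 6 × 31 = 186 ≡ 1 (mod 37)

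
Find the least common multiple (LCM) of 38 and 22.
418

First find GCD(38, 22) using the Euclidean algorithm:
38 = 1 × 22 + 16
22 = 1 × 16 + 6
16 = 2 × 6 + 4
6 = 1 × 4 + 2
4 = 2 × 2 + 0
GCD(38, 22) = 2

LCM formula: LCM(a, b) = (a × b) / GCD(a, b)
LCM(38, 22) = (38 × 22) / 2
LCM(38, 22) = 836 / 2
LCM(38, 22) = 418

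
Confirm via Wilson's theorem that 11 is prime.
(10)! mod 11 = 10. Since this equals -1 (mod 11), Wilson confirms 11 is prime.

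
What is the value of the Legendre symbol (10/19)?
(10/19) = 10^{9} mod 19 = -1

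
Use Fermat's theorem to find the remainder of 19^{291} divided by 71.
64

By Fermat's Little Theorem, a^(p-1) ≡ 1 (mod p) for prime p and gcd(a, p) = 1
Here p = 71, so 19^70 ≡ 1 (mod 71)
We can reduce the exponent: 291 mod 70 = 11
So 19^291 ≡ 19^11 (mod 71)
Computing: 19^11 mod 71 = 64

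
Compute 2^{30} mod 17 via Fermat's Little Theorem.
13

By Fermat's Little Theorem, a^(p-1) ≡ 1 (mod p) for prime p and gcd(a, p) = 1
Here p = 17, so 2^16 ≡ 1 (mod 17)
We can reduce the exponent: 30 mod 16 = 14
So 2^30 ≡ 2^14 (mod 17)
Computing: 2^14 mod 17 = 13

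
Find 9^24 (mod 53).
Using repeated squaring. 24 = 16 + 8 (binary 11000). Repeated squaring mod 53: 9^1 ≡ 9; 9^2 ≡ 9² = 81 ≡ 28; 9^4 ≡ 28² = 784 ≡ 42; 9^8 ≡ 42² = 1764 ≡ 15; 9^16 ≡ 15² = 225 ≡ 13. Multiply: 9^24 = 9^16 × 9^8 ≡ 13 × 15 (mod 53): 13 × 15 = 195 ≡ 36. So 9^24 ≡ 36 (mod 53).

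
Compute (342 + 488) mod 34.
14

(342 + 488) = 830
830 mod 34 = 14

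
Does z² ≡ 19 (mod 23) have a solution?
By Euler's criterion: 19^{11} ≡ 22 (mod 23). Since this equals -1 (≡ 22), 19 is not a QR.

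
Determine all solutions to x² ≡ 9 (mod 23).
The square roots of 9 mod 23 are 3 and 20. Verify: 3² = 9 ≡ 9 (mod 23)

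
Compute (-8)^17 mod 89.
Using repeated squaring. (-8) ≡ 81 (mod 89). 17 = 16 + 1 (binary 10001). Repeated squaring mod 89: 81^1 ≡ 81; 81^2 ≡ 81² = 6561 ≡ 64; 81^4 ≡ 64² = 4096 ≡ 2; 81^8 ≡ 2² = 4 ≡ 4; 81^16 ≡ 4² = 16 ≡ 16. Multiply: (-8)^17 ≡ 81^16 × 81^1 ≡ 16 × 81 (mod 89): 16 × 81 = 1296 ≡ 50. So (-8)^17 ≡ 50 (mod 89).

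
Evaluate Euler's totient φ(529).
506

Prime factorization: 529 = 23^2
Using the formula φ(n) = n × Π(1 - 1/p) for each prime factor p:
φ(529) = 529 × (1 - 1/23)
φ(529) = 506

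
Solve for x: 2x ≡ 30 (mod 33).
15

Since gcd(2, 33) = 1 divides 30, a solution exists.
Multiply both sides by the inverse of 2 mod 33:
  2^(-1) mod 33 = 17
  x ≡ 17 × 30 ≡ 510 ≡ 15 (mod 33)
Verification: 2 × 15 = 30 = 0 × 33 + 30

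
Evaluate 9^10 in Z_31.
10 = 8 + 2 (binary 1010). Repeated squaring mod 31: 9^1 ≡ 9; 9^2 ≡ 9² = 81 ≡ 19; 9^4 ≡ 19² = 361 ≡ 20; 9^8 ≡ 20² = 400 ≡ 28. Multiply: 9^10 = 9^8 × 9^2 ≡ 28 × 19 (mod 31): 28 × 19 = 532 ≡ 5. So 9^10 ≡ 5 (mod 31).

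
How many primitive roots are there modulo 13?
4

The number of primitive roots modulo p is φ(p-1) = φ(12)
φ(12) = 4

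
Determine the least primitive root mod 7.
p - 1 = 6 has prime divisors 2, 3. h is a primitive root mod 7 iff h^(6/q) ≢ 1 (mod 7) for each such q.
h = 2: 2^3 ≡ 1, 2^2 ≡ 4 (mod 7); 2^3 ≡ 1, so not a primitive root.
h = 3: 3^3 ≡ 6, 3^2 ≡ 2 (mod 7); none is 1, so 3 has order 6 and is a primitive root.
The smallest primitive root mod 7 is g = 3.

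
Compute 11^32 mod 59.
Using repeated squaring. 32 = 32 (binary 100000). Repeated squaring mod 59: 11^1 ≡ 11; 11^2 ≡ 11² = 121 ≡ 3; 11^4 ≡ 3² = 9 ≡ 9; 11^8 ≡ 9² = 81 ≡ 22; 11^16 ≡ 22² = 484 ≡ 12; 11^32 ≡ 12² = 144 ≡ 26. So 11^32 ≡ 26 (mod 59).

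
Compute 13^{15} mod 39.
13

Using successive squaring:
Binary expansion of 15: 1111
Powers of 13 mod 39 (each is the square of the previous):
  13^1 ≡ 13 (mod 39)
  13^2 ≡ 13² = 169 ≡ 13 (mod 39)
  13^4 ≡ 13² = 169 ≡ 13 (mod 39)
  13^8 ≡ 13² = 169 ≡ 13 (mod 39)
15 = 8 + 4 + 2 + 1, so 13^15 = 13^8 × 13^4 × 13^2 × 13^1 ≡ 13 × 13 × 13 × 13 (mod 39)
Multiplying step by step:
  13 × 13 = 169 ≡ 13 (mod 39)
  13 × 13 = 169 ≡ 13 (mod 39)
  13 × 13 = 169 ≡ 13 (mod 39)
Result: 13^15 ≡ 13 (mod 39)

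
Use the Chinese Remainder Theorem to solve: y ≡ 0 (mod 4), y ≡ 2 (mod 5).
M = 4 × 5 = 20. M₁ = 5, y₁ ≡ 1 (mod 4). M₂ = 4, y₂ ≡ 4 (mod 5). y = 0×5×1 + 2×4×4 ≡ 12 (mod 20)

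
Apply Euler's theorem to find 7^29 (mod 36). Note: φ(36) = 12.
By Euler: 7^{12} ≡ 1 (mod 36) since gcd(7, 36) = 1. 29 = 2×12 + 5. So 7^{29} ≡ 7^{5} ≡ 31 (mod 36)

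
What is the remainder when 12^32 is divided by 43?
Using repeated squaring. 32 = 32 (binary 100000). Repeated squaring mod 43: 12^1 ≡ 12; 12^2 ≡ 12² = 144 ≡ 15; 12^4 ≡ 15² = 225 ≡ 10; 12^8 ≡ 10² = 100 ≡ 14; 12^16 ≡ 14² = 196 ≡ 24; 12^32 ≡ 24² = 576 ≡ 17. So 12^32 ≡ 17 (mod 43).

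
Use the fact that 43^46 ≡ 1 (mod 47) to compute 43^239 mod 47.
By Fermat: 43^{46} ≡ 1 (mod 47). 239 = 5×46 + 9. So 43^{239} ≡ 43^{9} ≡ 22 (mod 47)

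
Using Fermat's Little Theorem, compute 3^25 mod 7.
By Fermat: 3^{6} ≡ 1 (mod 7). 25 = 4×6 + 1. So 3^{25} ≡ 3^{1} ≡ 3 (mod 7)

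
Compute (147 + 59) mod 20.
6

(147 + 59) = 206
206 mod 20 = 6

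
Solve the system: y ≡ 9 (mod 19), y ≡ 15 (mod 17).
M = 19 × 17 = 323. M₁ = 17, y₁ ≡ 9 (mod 19). M₂ = 19, y₂ ≡ 9 (mod 17). y = 9×17×9 + 15×19×9 ≡ 66 (mod 323)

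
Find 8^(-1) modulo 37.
14

Using Extended Euclidean Algorithm:
gcd(8, 37) = 1
Bezout coefficients: 8 × 14 + 37 × -3 = 1
So 8 × 14 ≡ 1 (mod 37)
The inverse is 14 mod 37 = 14
Verification: 8 × 14 = 112 = 3 × 37 + 1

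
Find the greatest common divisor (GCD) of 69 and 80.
1

Using the Euclidean algorithm:
69 = 0 × 80 + 69
80 = 1 × 69 + 11
69 = 6 × 11 + 3
11 = 3 × 3 + 2
3 = 1 × 2 + 1
2 = 2 × 1 + 0

GCD(69, 80) = 1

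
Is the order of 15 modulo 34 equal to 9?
No, the actual order is 8, not 9.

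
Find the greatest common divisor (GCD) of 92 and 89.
1

Using the Euclidean algorithm:
92 = 1 × 89 + 3
89 = 29 × 3 + 2
3 = 1 × 2 + 1
2 = 2 × 1 + 0

GCD(92, 89) = 1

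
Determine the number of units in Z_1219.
1144

Prime factorization: 1219 = 23 × 53
Using the formula φ(n) = n × Π(1 - 1/p) for each prime factor p:
φ(1219) = 1219 × (1 - 1/23) × (1 - 1/53)
φ(1219) = 1144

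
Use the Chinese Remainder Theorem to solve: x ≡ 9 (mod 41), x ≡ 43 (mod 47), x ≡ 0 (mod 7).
8127

Using the Chinese Remainder Theorem:
M = product of moduli = 13489
For equation 1: M_1 = 329, 329 ≡ 1 (mod 41), inverse of 329 mod 41 is 1 (check: 1 × 1 = 1 ≡ 1 (mod 41))
For equation 2: M_2 = 287, 287 ≡ 5 (mod 47), inverse of 287 mod 47 is 19 (check: 5 × 19 = 95 ≡ 1 (mod 47))
For equation 3: M_3 = 1927, 1927 ≡ 2 (mod 7), inverse of 1927 mod 7 is 4 (check: 2 × 4 = 8 ≡ 1 (mod 7))
Combine: x ≡ Σ r_i×M_i×(M_i⁻¹ mod m_i) = 9×329×1 + 43×287×19 + 0×1927×4 = 2961 + 234479 + 0 = 237440
237440 mod 13489 = 8127
x ≡ 8127 (mod 13489)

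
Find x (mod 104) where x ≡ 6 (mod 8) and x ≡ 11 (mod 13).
M = 8 × 13 = 104. M₁ = 13, y₁ ≡ 5 (mod 8). M₂ = 8, y₂ ≡ 5 (mod 13). x = 6×13×5 + 11×8×5 ≡ 102 (mod 104)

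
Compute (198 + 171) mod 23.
1

(198 + 171) = 369
369 mod 23 = 1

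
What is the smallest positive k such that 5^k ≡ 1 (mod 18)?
Powers of 5 mod 18: 5^1≡5, 5^2≡7, 5^3≡17, 5^4≡13, 5^5≡11, 5^6≡1. Order = 6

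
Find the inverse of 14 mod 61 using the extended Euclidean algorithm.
Extended GCD: 14(-13) + 61(3) = 1. So 14^(-1) ≡ 48 ≡ 48 (mod 61). Verify: 14 × 48 = 672 ≡ 1 (mod 61)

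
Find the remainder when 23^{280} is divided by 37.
By Fermat: 23^{36} ≡ 1 (mod 37). 280 = 7×36 + 28. So 23^{280} ≡ 23^{28} ≡ 10 (mod 37)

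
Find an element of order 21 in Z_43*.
9 has order 21 mod 43 since 9^{21} ≡ 1 (mod 43) and no smaller power works.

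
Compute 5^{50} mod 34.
25

Using successive squaring:
Binary expansion of 50: 110010
Powers of 5 mod 34 (each is the square of the previous):
  5^1 ≡ 5 (mod 34)
  5^2 ≡ 5² = 25 ≡ 25 (mod 34)
  5^4 ≡ 25² = 625 ≡ 13 (mod 34)
  5^8 ≡ 13² = 169 ≡ 33 (mod 34)
  5^16 ≡ 33² = 1089 ≡ 1 (mod 34)
  5^32 ≡ 1² = 1 ≡ 1 (mod 34)
50 = 32 + 16 + 2, so 5^50 = 5^32 × 5^16 × 5^2 ≡ 1 × 1 × 25 (mod 34)
Multiplying step by step:
  1 × 1 = 1 ≡ 1 (mod 34)
  1 × 25 = 25 ≡ 25 (mod 34)
Result: 5^50 ≡ 25 (mod 34)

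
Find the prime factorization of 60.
2^2 × 3 × 5

Divide by primes starting from smallest:
60 ÷ 2 = 30
30 ÷ 2 = 15
15 ÷ 3 = 5
5 ÷ 5 = 1

60 = 2^2 × 3 × 5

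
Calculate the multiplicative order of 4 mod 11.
Powers of 4 mod 11: 4^1≡4, 4^2≡5, 4^3≡9, 4^4≡3, 4^5≡1. Order = 5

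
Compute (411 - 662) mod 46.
25

(411 - 662) = -251
-251 mod 46 = 25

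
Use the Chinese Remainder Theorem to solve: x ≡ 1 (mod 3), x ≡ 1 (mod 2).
M = 3 × 2 = 6. M₁ = 2, y₁ ≡ 2 (mod 3). M₂ = 3, y₂ ≡ 1 (mod 2). x = 1×2×2 + 1×3×1 ≡ 1 (mod 6)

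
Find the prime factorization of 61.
61

Divide by primes starting from smallest:
61 ÷ 61 = 1

61 = 61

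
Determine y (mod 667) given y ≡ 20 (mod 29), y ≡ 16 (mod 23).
223

Using the Chinese Remainder Theorem:
M = product of moduli = 667
For equation 1: M_1 = 23, 23 ≡ 23 (mod 29), inverse of 23 mod 29 is 24 (check: 23 × 24 = 552 ≡ 1 (mod 29))
For equation 2: M_2 = 29, 29 ≡ 6 (mod 23), inverse of 29 mod 23 is 4 (check: 6 × 4 = 24 ≡ 1 (mod 23))
Combine: y ≡ Σ r_i×M_i×(M_i⁻¹ mod m_i) = 20×23×24 + 16×29×4 = 11040 + 1856 = 12896
12896 mod 667 = 223
y ≡ 223 (mod 667)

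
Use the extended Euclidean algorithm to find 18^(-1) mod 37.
Extended GCD: 18(-2) + 37(1) = 1. So 18^(-1) ≡ 35 ≡ 35 (mod 37). Verify: 18 × 35 = 630 ≡ 1 (mod 37)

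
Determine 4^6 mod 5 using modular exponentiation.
6 = 4 + 2 (binary 110). Repeated squaring mod 5: 4^1 ≡ 4; 4^2 ≡ 4² = 16 ≡ 1; 4^4 ≡ 1² = 1 ≡ 1. Multiply: 4^6 = 4^4 × 4^2 ≡ 1 × 1 (mod 5): 1 × 1 = 1 ≡ 1. So 4^6 ≡ 1 (mod 5).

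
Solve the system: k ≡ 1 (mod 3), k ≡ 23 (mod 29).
M = 3 × 29 = 87. M₁ = 29, y₁ ≡ 2 (mod 3). M₂ = 3, y₂ ≡ 10 (mod 29). k = 1×29×2 + 23×3×10 ≡ 52 (mod 87)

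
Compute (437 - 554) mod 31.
7

(437 - 554) = -117
-117 mod 31 = 7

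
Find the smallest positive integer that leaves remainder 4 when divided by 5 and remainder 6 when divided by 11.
M = 5 × 11 = 55. M₁ = 11, y₁ ≡ 1 (mod 5). M₂ = 5, y₂ ≡ 9 (mod 11). x = 4×11×1 + 6×5×9 ≡ 39 (mod 55). The smallest positive such number is 39.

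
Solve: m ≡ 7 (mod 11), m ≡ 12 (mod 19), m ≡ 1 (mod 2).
M = 11 × 19 × 2 = 418. M₁ = 38, y₁ ≡ 9 (mod 11). M₂ = 22, y₂ ≡ 13 (mod 19). M₃ = 209, y₃ ≡ 1 (mod 2). m = 7×38×9 + 12×22×13 + 1×209×1 ≡ 183 (mod 418)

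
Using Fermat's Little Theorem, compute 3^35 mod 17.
By Fermat: 3^{16} ≡ 1 (mod 17). 35 = 2×16 + 3. So 3^{35} ≡ 3^{3} ≡ 10 (mod 17)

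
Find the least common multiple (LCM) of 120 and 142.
8520

First find GCD(120, 142) using the Euclidean algorithm:
120 = 0 × 142 + 120
142 = 1 × 120 + 22
120 = 5 × 22 + 10
22 = 2 × 10 + 2
10 = 5 × 2 + 0
GCD(120, 142) = 2

LCM formula: LCM(a, b) = (a × b) / GCD(a, b)
LCM(120, 142) = (120 × 142) / 2
LCM(120, 142) = 17040 / 2
LCM(120, 142) = 8520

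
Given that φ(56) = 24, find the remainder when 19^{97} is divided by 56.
By Euler: 19^{24} ≡ 1 (mod 56) since gcd(19, 56) = 1. 97 = 4×24 + 1. So 19^{97} ≡ 19^{1} ≡ 19 (mod 56)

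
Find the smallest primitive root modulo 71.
p - 1 = 70 has prime divisors 2, 5, 7. h is a primitive root mod 71 iff h^(70/q) ≢ 1 (mod 71) for each such q.
h = 2: 2^35 ≡ 1, 2^14 ≡ 54, 2^10 ≡ 30 (mod 71); 2^35 ≡ 1, so not a primitive root.
h = 3: 3^35 ≡ 1, 3^14 ≡ 54, 3^10 ≡ 48 (mod 71); 3^35 ≡ 1, so not a primitive root.
h = 4: 4^35 ≡ 1, 4^14 ≡ 5, 4^10 ≡ 48 (mod 71); 4^35 ≡ 1, so not a primitive root.
h = 5: 5^35 ≡ 1, 5^14 ≡ 57, 5^10 ≡ 1 (mod 71); 5^35 ≡ 1, so not a primitive root.
h = 6: 6^35 ≡ 1, 6^14 ≡ 5, 6^10 ≡ 20 (mod 71); 6^35 ≡ 1, so not a primitive root.
h = 7: 7^35 ≡ 70, 7^14 ≡ 54, 7^10 ≡ 45 (mod 71); none is 1, so 7 has order 70 and is a primitive root.
The smallest primitive root mod 71 is g = 7.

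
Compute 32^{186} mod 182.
64

Using successive squaring:
Binary expansion of 186: 10111010
Powers of 32 mod 182 (each is the square of the previous):
  32^1 ≡ 32 (mod 182)
  32^2 ≡ 32² = 1024 ≡ 114 (mod 182)
  32^4 ≡ 114² = 12996 ≡ 74 (mod 182)
  32^8 ≡ 74² = 5476 ≡ 16 (mod 182)
  32^16 ≡ 16² = 256 ≡ 74 (mod 182)
  32^32 ≡ 74² = 5476 ≡ 16 (mod 182)
  32^64 ≡ 16² = 256 ≡ 74 (mod 182)
  32^128 ≡ 74² = 5476 ≡ 16 (mod 182)
186 = 128 + 32 + 16 + 8 + 2, so 32^186 = 32^128 × 32^32 × 32^16 × 32^8 × 32^2 ≡ 16 × 16 × 74 × 16 × 114 (mod 182)
Multiplying step by step:
  16 × 16 = 256 ≡ 74 (mod 182)
  74 × 74 = 5476 ≡ 16 (mod 182)
  16 × 16 = 256 ≡ 74 (mod 182)
  74 × 114 = 8436 ≡ 64 (mod 182)
Result: 32^186 ≡ 64 (mod 182)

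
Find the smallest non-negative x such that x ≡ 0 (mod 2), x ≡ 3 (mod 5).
8

Using the Chinese Remainder Theorem:
M = product of moduli = 10
For equation 1: M_1 = 5, 5 ≡ 1 (mod 2), inverse of 5 mod 2 is 1 (check: 1 × 1 = 1 ≡ 1 (mod 2))
For equation 2: M_2 = 2, 2 ≡ 2 (mod 5), inverse of 2 mod 5 is 3 (check: 2 × 3 = 6 ≡ 1 (mod 5))
Combine: x ≡ Σ r_i×M_i×(M_i⁻¹ mod m_i) = 0×5×1 + 3×2×3 = 0 + 18 = 18
18 mod 10 = 8
x ≡ 8 (mod 10)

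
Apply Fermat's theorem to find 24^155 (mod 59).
By Fermat: 24^{58} ≡ 1 (mod 59). 155 = 2×58 + 39. So 24^{155} ≡ 24^{39} ≡ 39 (mod 59)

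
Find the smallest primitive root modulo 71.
p - 1 = 70 has prime divisors 2, 5, 7. h is a primitive root mod 71 iff h^(70/q) ≢ 1 (mod 71) for each such q.
h = 2: 2^35 ≡ 1, 2^14 ≡ 54, 2^10 ≡ 30 (mod 71); 2^35 ≡ 1, so not a primitive root.
h = 3: 3^35 ≡ 1, 3^14 ≡ 54, 3^10 ≡ 48 (mod 71); 3^35 ≡ 1, so not a primitive root.
h = 4: 4^35 ≡ 1, 4^14 ≡ 5, 4^10 ≡ 48 (mod 71); 4^35 ≡ 1, so not a primitive root.
h = 5: 5^35 ≡ 1, 5^14 ≡ 57, 5^10 ≡ 1 (mod 71); 5^35 ≡ 1, so not a primitive root.
h = 6: 6^35 ≡ 1, 6^14 ≡ 5, 6^10 ≡ 20 (mod 71); 6^35 ≡ 1, so not a primitive root.
h = 7: 7^35 ≡ 70, 7^14 ≡ 54, 7^10 ≡ 45 (mod 71); none is 1, so 7 has order 70 and is a primitive root.
The smallest primitive root mod 71 is g = 7.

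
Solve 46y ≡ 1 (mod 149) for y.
46^(-1) ≡ 81 (mod 149). Verification: 46 × 81 = 3726 ≡ 1 (mod 149)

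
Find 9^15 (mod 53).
Using repeated squaring. 15 = 8 + 4 + 2 + 1 (binary 1111). Repeated squaring mod 53: 9^1 ≡ 9; 9^2 ≡ 9² = 81 ≡ 28; 9^4 ≡ 28² = 784 ≡ 42; 9^8 ≡ 42² = 1764 ≡ 15. Multiply: 9^15 = 9^8 × 9^4 × 9^2 × 9^1 ≡ 15 × 42 × 28 × 9 (mod 53): 15 × 42 = 630 ≡ 47; 47 × 28 = 1316 ≡ 44; 44 × 9 = 396 ≡ 25. So 9^15 ≡ 25 (mod 53).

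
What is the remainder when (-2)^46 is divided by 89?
Using repeated squaring. (-2) ≡ 87 (mod 89). 46 = 32 + 8 + 4 + 2 (binary 101110). Repeated squaring mod 89: 87^1 ≡ 87; 87^2 ≡ 87² = 7569 ≡ 4; 87^4 ≡ 4² = 16 ≡ 16; 87^8 ≡ 16² = 256 ≡ 78; 87^16 ≡ 78² = 6084 ≡ 32; 87^32 ≡ 32² = 1024 ≡ 45. Multiply: (-2)^46 ≡ 87^32 × 87^8 × 87^4 × 87^2 ≡ 45 × 78 × 16 × 4 (mod 89): 45 × 78 = 3510 ≡ 39; 39 × 16 = 624 ≡ 1; 1 × 4 = 4 ≡ 4. So (-2)^46 ≡ 4 (mod 89).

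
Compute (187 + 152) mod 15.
9

(187 + 152) = 339
339 mod 15 = 9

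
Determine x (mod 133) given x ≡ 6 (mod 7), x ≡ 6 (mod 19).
6

Using the Chinese Remainder Theorem:
M = product of moduli = 133
For equation 1: M_1 = 19, 19 ≡ 5 (mod 7), inverse of 19 mod 7 is 3 (check: 5 × 3 = 15 ≡ 1 (mod 7))
For equation 2: M_2 = 7, 7 ≡ 7 (mod 19), inverse of 7 mod 19 is 11 (check: 7 × 11 = 77 ≡ 1 (mod 19))
Combine: x ≡ Σ r_i×M_i×(M_i⁻¹ mod m_i) = 6×19×3 + 6×7×11 = 342 + 462 = 804
804 mod 133 = 6
x ≡ 6 (mod 133)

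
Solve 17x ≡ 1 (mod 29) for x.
17^(-1) ≡ 12 (mod 29). Verification: 17 × 12 = 204 ≡ 1 (mod 29)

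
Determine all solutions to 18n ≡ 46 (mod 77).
71

Since gcd(18, 77) = 1 divides 46, a solution exists.
Multiply both sides by the inverse of 18 mod 77:
  18^(-1) mod 77 = 30
  x ≡ 30 × 46 ≡ 1380 ≡ 71 (mod 77)
Verification: 18 × 71 = 1278 = 16 × 77 + 46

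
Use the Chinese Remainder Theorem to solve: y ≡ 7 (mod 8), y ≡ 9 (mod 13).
M = 8 × 13 = 104. M₁ = 13, y₁ ≡ 5 (mod 8). M₂ = 8, y₂ ≡ 5 (mod 13). y = 7×13×5 + 9×8×5 ≡ 87 (mod 104)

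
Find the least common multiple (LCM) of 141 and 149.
21009

First find GCD(141, 149) using the Euclidean algorithm:
141 = 0 × 149 + 141
149 = 1 × 141 + 8
141 = 17 × 8 + 5
8 = 1 × 5 + 3
5 = 1 × 3 + 2
3 = 1 × 2 + 1
2 = 2 × 1 + 0
GCD(141, 149) = 1

LCM formula: LCM(a, b) = (a × b) / GCD(a, b)
LCM(141, 149) = (141 × 149) / 1
LCM(141, 149) = 21009 / 1
LCM(141, 149) = 21009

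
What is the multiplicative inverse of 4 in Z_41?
4^(-1) ≡ 31 (mod 41). Verification: 4 × 31 = 124 ≡ 1 (mod 41)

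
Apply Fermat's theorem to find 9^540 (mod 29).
By Fermat: 9^{28} ≡ 1 (mod 29). 540 ≡ 8 (mod 28). So 9^{540} ≡ 9^{8} ≡ 20 (mod 29)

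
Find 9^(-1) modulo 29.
13

Using Extended Euclidean Algorithm:
gcd(9, 29) = 1
Bezout coefficients: 9 × 13 + 29 × -4 = 1
So 9 × 13 ≡ 1 (mod 29)
The inverse is 13 mod 29 = 13
Verification: 9 × 13 = 117 = 4 × 29 + 1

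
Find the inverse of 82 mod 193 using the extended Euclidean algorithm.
Extended GCD: 82(-40) + 193(17) = 1. So 82^(-1) ≡ 153 ≡ 153 (mod 193). Verify: 82 × 153 = 12546 ≡ 1 (mod 193)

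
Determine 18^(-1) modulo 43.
18^(-1) ≡ 12 (mod 43). Verification: 18 × 12 = 216 ≡ 1 (mod 43)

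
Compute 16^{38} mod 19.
9

Using successive squaring:
Binary expansion of 38: 100110
Powers of 16 mod 19 (each is the square of the previous):
  16^1 ≡ 16 (mod 19)
  16^2 ≡ 16² = 256 ≡ 9 (mod 19)
  16^4 ≡ 9² = 81 ≡ 5 (mod 19)
  16^8 ≡ 5² = 25 ≡ 6 (mod 19)
  16^16 ≡ 6² = 36 ≡ 17 (mod 19)
  16^32 ≡ 17² = 289 ≡ 4 (mod 19)
38 = 32 + 4 + 2, so 16^38 = 16^32 × 16^4 × 16^2 ≡ 4 × 5 × 9 (mod 19)
Multiplying step by step:
  4 × 5 = 20 ≡ 1 (mod 19)
  1 × 9 = 9 ≡ 9 (mod 19)
Result: 16^38 ≡ 9 (mod 19)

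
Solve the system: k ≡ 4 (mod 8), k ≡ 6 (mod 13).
M = 8 × 13 = 104. M₁ = 13, y₁ ≡ 5 (mod 8). M₂ = 8, y₂ ≡ 5 (mod 13). k = 4×13×5 + 6×8×5 ≡ 84 (mod 104)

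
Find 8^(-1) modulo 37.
14

Using Extended Euclidean Algorithm:
gcd(8, 37) = 1
Bezout coefficients: 8 × 14 + 37 × -3 = 1
So 8 × 14 ≡ 1 (mod 37)
The inverse is 14 mod 37 = 14
Verification: 8 × 14 = 112 = 3 × 37 + 1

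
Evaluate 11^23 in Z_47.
Using repeated squaring. 23 = 16 + 4 + 2 + 1 (binary 10111). Repeated squaring mod 47: 11^1 ≡ 11; 11^2 ≡ 11² = 121 ≡ 27; 11^4 ≡ 27² = 729 ≡ 24; 11^8 ≡ 24² = 576 ≡ 12; 11^16 ≡ 12² = 144 ≡ 3. Multiply: 11^23 = 11^16 × 11^4 × 11^2 × 11^1 ≡ 3 × 24 × 27 × 11 (mod 47): 3 × 24 = 72 ≡ 25; 25 × 27 = 675 ≡ 17; 17 × 11 = 187 ≡ 46. So 11^23 ≡ 46 (mod 47).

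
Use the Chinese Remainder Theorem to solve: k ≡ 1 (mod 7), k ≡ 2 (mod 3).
8

Using the Chinese Remainder Theorem:
M = product of moduli = 21
For equation 1: M_1 = 3, 3 ≡ 3 (mod 7), inverse of 3 mod 7 is 5 (check: 3 × 5 = 15 ≡ 1 (mod 7))
For equation 2: M_2 = 7, 7 ≡ 1 (mod 3), inverse of 7 mod 3 is 1 (check: 1 × 1 = 1 ≡ 1 (mod 3))
Combine: k ≡ Σ r_i×M_i×(M_i⁻¹ mod m_i) = 1×3×5 + 2×7×1 = 15 + 14 = 29
29 mod 21 = 8
k ≡ 8 (mod 21)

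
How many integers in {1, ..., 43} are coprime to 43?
42

Prime factorization: 43 = 43
Using the formula φ(n) = n × Π(1 - 1/p) for each prime factor p:
φ(43) = 43 × (1 - 1/43)
φ(43) = 42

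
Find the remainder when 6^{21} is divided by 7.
By Fermat: 6^{6} ≡ 1 (mod 7). 21 = 3×6 + 3. So 6^{21} ≡ 6^{3} ≡ 6 (mod 7)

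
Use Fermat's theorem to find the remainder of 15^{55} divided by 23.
22

By Fermat's Little Theorem, a^(p-1) ≡ 1 (mod p) for prime p and gcd(a, p) = 1
Here p = 23, so 15^22 ≡ 1 (mod 23)
We can reduce the exponent: 55 mod 22 = 11
So 15^55 ≡ 15^11 (mod 23)
Computing: 15^11 mod 23 = 22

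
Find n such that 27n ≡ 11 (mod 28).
17

Since gcd(27, 28) = 1 divides 11, a solution exists.
Multiply both sides by the inverse of 27 mod 28:
  27^(-1) mod 28 = 27
  x ≡ 27 × 11 ≡ 297 ≡ 17 (mod 28)
Verification: 27 × 17 = 459 = 16 × 28 + 11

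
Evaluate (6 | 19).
(6/19) = 6^{9} mod 19 = 1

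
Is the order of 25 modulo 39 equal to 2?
Yes, ord_39(25) = 2.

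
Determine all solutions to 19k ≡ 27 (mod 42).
39

Since gcd(19, 42) = 1 divides 27, a solution exists.
Multiply both sides by the inverse of 19 mod 42:
  19^(-1) mod 42 = 31
  x ≡ 31 × 27 ≡ 837 ≡ 39 (mod 42)
Verification: 19 × 39 = 741 = 17 × 42 + 27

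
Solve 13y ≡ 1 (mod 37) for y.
20

Using Extended Euclidean Algorithm:
gcd(13, 37) = 1
Bezout coefficients: 13 × -17 + 37 × 6 = 1
So 13 × -17 ≡ 1 (mod 37)
The inverse is -17 mod 37 = 20
Verification: 13 × 20 = 260 = 7 × 37 + 1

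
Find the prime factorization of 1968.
2^4 × 3 × 41

Divide by primes starting from smallest:
1968 ÷ 2 = 984
984 ÷ 2 = 492
492 ÷ 2 = 246
246 ÷ 2 = 123
123 ÷ 3 = 41
41 ÷ 41 = 1

1968 = 2^4 × 3 × 41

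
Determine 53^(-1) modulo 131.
53^(-1) ≡ 89 (mod 131). Verification: 53 × 89 = 4717 ≡ 1 (mod 131)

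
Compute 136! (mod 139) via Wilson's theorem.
(138)! = (136)! × (137) × (138) ≡ -1 (mod 139). So (136)! ≡ -1 × [(138)(137)]^(-1) ≡ 69 (mod 139)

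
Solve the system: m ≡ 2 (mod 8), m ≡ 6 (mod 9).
M = 8 × 9 = 72. M₁ = 9, y₁ ≡ 1 (mod 8). M₂ = 8, y₂ ≡ 8 (mod 9). m = 2×9×1 + 6×8×8 ≡ 42 (mod 72)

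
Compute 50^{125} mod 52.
20

Using successive squaring:
Binary expansion of 125: 1111101
Powers of 50 mod 52 (each is the square of the previous):
  50^1 ≡ 50 (mod 52)
  50^2 ≡ 50² = 2500 ≡ 4 (mod 52)
  50^4 ≡ 4² = 16 ≡ 16 (mod 52)
  50^8 ≡ 16² = 256 ≡ 48 (mod 52)
  50^16 ≡ 48² = 2304 ≡ 16 (mod 52)
  50^32 ≡ 16² = 256 ≡ 48 (mod 52)
  50^64 ≡ 48² = 2304 ≡ 16 (mod 52)
125 = 64 + 32 + 16 + 8 + 4 + 1, so 50^125 = 50^64 × 50^32 × 50^16 × 50^8 × 50^4 × 50^1 ≡ 16 × 48 × 16 × 48 × 16 × 50 (mod 52)
Multiplying step by step:
  16 × 48 = 768 ≡ 40 (mod 52)
  40 × 16 = 640 ≡ 16 (mod 52)
  16 × 48 = 768 ≡ 40 (mod 52)
  40 × 16 = 640 ≡ 16 (mod 52)
  16 × 50 = 800 ≡ 20 (mod 52)
Result: 50^125 ≡ 20 (mod 52)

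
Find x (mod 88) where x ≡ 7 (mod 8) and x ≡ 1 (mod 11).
M = 8 × 11 = 88. M₁ = 11, y₁ ≡ 3 (mod 8). M₂ = 8, y₂ ≡ 7 (mod 11). x = 7×11×3 + 1×8×7 ≡ 23 (mod 88)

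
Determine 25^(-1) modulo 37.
25^(-1) ≡ 3 (mod 37). Verification: 25 × 3 = 75 ≡ 1 (mod 37)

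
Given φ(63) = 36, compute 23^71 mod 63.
By Euler: 23^{36} ≡ 1 (mod 63) since gcd(23, 63) = 1. 71 = 1×36 + 35. So 23^{71} ≡ 23^{35} ≡ 11 (mod 63)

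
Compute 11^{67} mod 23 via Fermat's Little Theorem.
11

By Fermat's Little Theorem, a^(p-1) ≡ 1 (mod p) for prime p and gcd(a, p) = 1
Here p = 23, so 11^22 ≡ 1 (mod 23)
We can reduce the exponent: 67 mod 22 = 1
So 11^67 ≡ 11^1 (mod 23)
Computing: 11^1 mod 23 = 11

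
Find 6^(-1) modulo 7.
6

Using Extended Euclidean Algorithm:
gcd(6, 7) = 1
Bezout coefficients: 6 × -1 + 7 × 1 = 1
So 6 × -1 ≡ 1 (mod 7)
The inverse is -1 mod 7 = 6
Verification: 6 × 6 = 36 = 5 × 7 + 1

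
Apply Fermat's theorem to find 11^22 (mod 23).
By Fermat's Little Theorem, 11^{22} ≡ 1 (mod 23) since 23 is prime and gcd(11, 23) = 1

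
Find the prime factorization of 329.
7 × 47

Divide by primes starting from smallest:
329 ÷ 7 = 47
47 ÷ 47 = 1

329 = 7 × 47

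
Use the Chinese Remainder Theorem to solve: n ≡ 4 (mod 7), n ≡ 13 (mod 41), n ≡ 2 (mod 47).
5548

Using the Chinese Remainder Theorem:
M = product of moduli = 13489
For equation 1: M_1 = 1927, 1927 ≡ 2 (mod 7), inverse of 1927 mod 7 is 4 (check: 2 × 4 = 8 ≡ 1 (mod 7))
For equation 2: M_2 = 329, 329 ≡ 1 (mod 41), inverse of 329 mod 41 is 1 (check: 1 × 1 = 1 ≡ 1 (mod 41))
For equation 3: M_3 = 287, 287 ≡ 5 (mod 47), inverse of 287 mod 47 is 19 (check: 5 × 19 = 95 ≡ 1 (mod 47))
Combine: n ≡ Σ r_i×M_i×(M_i⁻¹ mod m_i) = 4×1927×4 + 13×329×1 + 2×287×19 = 30832 + 4277 + 10906 = 46015
46015 mod 13489 = 5548
n ≡ 5548 (mod 13489)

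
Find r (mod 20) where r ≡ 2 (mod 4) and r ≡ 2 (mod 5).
M = 4 × 5 = 20. M₁ = 5, y₁ ≡ 1 (mod 4). M₂ = 4, y₂ ≡ 4 (mod 5). r = 2×5×1 + 2×4×4 ≡ 2 (mod 20)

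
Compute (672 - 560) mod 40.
32

(672 - 560) = 112
112 mod 40 = 32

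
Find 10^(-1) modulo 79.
8

Using Extended Euclidean Algorithm:
gcd(10, 79) = 1
Bezout coefficients: 10 × 8 + 79 × -1 = 1
So 10 × 8 ≡ 1 (mod 79)
The inverse is 8 mod 79 = 8
Verification: 10 × 8 = 80 = 1 × 79 + 1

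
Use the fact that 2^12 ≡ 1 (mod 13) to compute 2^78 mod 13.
By Fermat: 2^{12} ≡ 1 (mod 13). 78 = 6×12 + 6. So 2^{78} ≡ 2^{6} ≡ 12 (mod 13)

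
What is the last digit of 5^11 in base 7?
Using Fermat: 5^{6} ≡ 1 (mod 7). 11 ≡ 5 (mod 6). So 5^{11} ≡ 5^{5} ≡ 3 (mod 7)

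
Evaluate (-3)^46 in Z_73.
Using repeated squaring. (-3) ≡ 70 (mod 73). 46 = 32 + 8 + 4 + 2 (binary 101110). Repeated squaring mod 73: 70^1 ≡ 70; 70^2 ≡ 70² = 4900 ≡ 9; 70^4 ≡ 9² = 81 ≡ 8; 70^8 ≡ 8² = 64 ≡ 64; 70^16 ≡ 64² = 4096 ≡ 8; 70^32 ≡ 8² = 64 ≡ 64. Multiply: (-3)^46 ≡ 70^32 × 70^8 × 70^4 × 70^2 ≡ 64 × 64 × 8 × 9 (mod 73): 64 × 64 = 4096 ≡ 8; 8 × 8 = 64 ≡ 64; 64 × 9 = 576 ≡ 65. So (-3)^46 ≡ 65 (mod 73).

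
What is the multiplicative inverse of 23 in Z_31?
23^(-1) ≡ 27 (mod 31). Verification: 23 × 27 = 621 ≡ 1 (mod 31)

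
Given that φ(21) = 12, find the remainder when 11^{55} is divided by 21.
By Euler: 11^{12} ≡ 1 (mod 21) since gcd(11, 21) = 1. 55 = 4×12 + 7. So 11^{55} ≡ 11^{7} ≡ 11 (mod 21)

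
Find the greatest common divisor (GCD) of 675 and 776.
1

Using the Euclidean algorithm:
675 = 0 × 776 + 675
776 = 1 × 675 + 101
675 = 6 × 101 + 69
101 = 1 × 69 + 32
69 = 2 × 32 + 5
32 = 6 × 5 + 2
5 = 2 × 2 + 1
2 = 2 × 1 + 0

GCD(675, 776) = 1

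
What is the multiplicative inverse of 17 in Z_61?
17^(-1) ≡ 18 (mod 61). Verification: 17 × 18 = 306 ≡ 1 (mod 61)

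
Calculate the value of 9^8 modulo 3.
9 ≡ 0 (mod 3). 8 = 8 (binary 1000). Repeated squaring mod 3: 0^1 ≡ 0; 0^2 ≡ 0² = 0 ≡ 0; 0^4 ≡ 0² = 0 ≡ 0; 0^8 ≡ 0² = 0 ≡ 0. So 9^8 ≡ 0 (mod 3).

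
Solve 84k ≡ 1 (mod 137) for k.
84^(-1) ≡ 31 (mod 137). Verification: 84 × 31 = 2604 ≡ 1 (mod 137)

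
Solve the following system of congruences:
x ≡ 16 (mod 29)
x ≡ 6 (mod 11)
248

Using the Chinese Remainder Theorem:
M = product of moduli = 319
For equation 1: M_1 = 11, 11 ≡ 11 (mod 29), inverse of 11 mod 29 is 8 (check: 11 × 8 = 88 ≡ 1 (mod 29))
For equation 2: M_2 = 29, 29 ≡ 7 (mod 11), inverse of 29 mod 11 is 8 (check: 7 × 8 = 56 ≡ 1 (mod 11))
Combine: x ≡ Σ r_i×M_i×(M_i⁻¹ mod m_i) = 16×11×8 + 6×29×8 = 1408 + 1392 = 2800
2800 mod 319 = 248
x ≡ 248 (mod 319)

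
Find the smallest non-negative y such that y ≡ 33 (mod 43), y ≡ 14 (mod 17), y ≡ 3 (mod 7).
2054

Using the Chinese Remainder Theorem:
M = product of moduli = 5117
For equation 1: M_1 = 119, 119 ≡ 33 (mod 43), inverse of 119 mod 43 is 30 (check: 33 × 30 = 990 ≡ 1 (mod 43))
For equation 2: M_2 = 301, 301 ≡ 12 (mod 17), inverse of 301 mod 17 is 10 (check: 12 × 10 = 120 ≡ 1 (mod 17))
For equation 3: M_3 = 731, 731 ≡ 3 (mod 7), inverse of 731 mod 7 is 5 (check: 3 × 5 = 15 ≡ 1 (mod 7))
Combine: y ≡ Σ r_i×M_i×(M_i⁻¹ mod m_i) = 33×119×30 + 14×301×10 + 3×731×5 = 117810 + 42140 + 10965 = 170915
170915 mod 5117 = 2054
y ≡ 2054 (mod 5117)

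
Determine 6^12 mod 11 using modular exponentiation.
Using Fermat: 6^{10} ≡ 1 (mod 11). 12 ≡ 2 (mod 10). So 6^{12} ≡ 6^{2} ≡ 3 (mod 11)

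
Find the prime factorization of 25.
5^2

Divide by primes starting from smallest:
25 ÷ 5 = 5
5 ÷ 5 = 1

25 = 5^2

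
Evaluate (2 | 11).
(2/11) = 2^{5} mod 11 = -1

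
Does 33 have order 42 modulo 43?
p - 1 = 42 has prime divisors 2, 3, 7. Check 33^(42/q) mod 43 for each: 33^(42/2) = 33^21 ≡ 42, 33^(42/3) = 33^14 ≡ 36, 33^(42/7) = 33^6 ≡ 35 (mod 43). None of these is 1, so 33 has order 42 = φ(43), so it is a primitive root mod 43.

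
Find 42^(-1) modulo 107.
79

Using Extended Euclidean Algorithm:
gcd(42, 107) = 1
Bezout coefficients: 42 × -28 + 107 × 11 = 1
So 42 × -28 ≡ 1 (mod 107)
The inverse is -28 mod 107 = 79
Verification: 42 × 79 = 3318 = 31 × 107 + 1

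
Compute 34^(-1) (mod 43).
19

Using Extended Euclidean Algorithm:
gcd(34, 43) = 1
Bezout coefficients: 34 × 19 + 43 × -15 = 1
So 34 × 19 ≡ 1 (mod 43)
The inverse is 19 mod 43 = 19
Verification: 34 × 19 = 646 = 15 × 43 + 1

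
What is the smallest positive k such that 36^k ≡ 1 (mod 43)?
Powers of 36 mod 43: 36^1≡36, 36^2≡6, 36^3≡1. Order = 3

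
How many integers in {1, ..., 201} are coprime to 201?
132

Prime factorization: 201 = 3 × 67
Using the formula φ(n) = n × Π(1 - 1/p) for each prime factor p:
φ(201) = 201 × (1 - 1/3) × (1 - 1/67)
φ(201) = 132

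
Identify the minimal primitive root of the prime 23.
p - 1 = 22 has prime divisors 2, 11. h is a primitive root mod 23 iff h^(22/q) ≢ 1 (mod 23) for each such q.
h = 2: 2^11 ≡ 1, 2^2 ≡ 4 (mod 23); 2^11 ≡ 1, so not a primitive root.
h = 3: 3^11 ≡ 1, 3^2 ≡ 9 (mod 23); 3^11 ≡ 1, so not a primitive root.
h = 4: 4^11 ≡ 1, 4^2 ≡ 16 (mod 23); 4^11 ≡ 1, so not a primitive root.
h = 5: 5^11 ≡ 22, 5^2 ≡ 2 (mod 23); none is 1, so 5 has order 22 and is a primitive root.
The smallest primitive root mod 23 is g = 5.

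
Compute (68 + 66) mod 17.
15

(68 + 66) = 134
134 mod 17 = 15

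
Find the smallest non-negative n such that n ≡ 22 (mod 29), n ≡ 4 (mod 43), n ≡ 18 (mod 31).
17161

Using the Chinese Remainder Theorem:
M = product of moduli = 38657
For equation 1: M_1 = 1333, 1333 ≡ 28 (mod 29), inverse of 1333 mod 29 is 28 (check: 28 × 28 = 784 ≡ 1 (mod 29))
For equation 2: M_2 = 899, 899 ≡ 39 (mod 43), inverse of 899 mod 43 is 32 (check: 39 × 32 = 1248 ≡ 1 (mod 43))
For equation 3: M_3 = 1247, 1247 ≡ 7 (mod 31), inverse of 1247 mod 31 is 9 (check: 7 × 9 = 63 ≡ 1 (mod 31))
Combine: n ≡ Σ r_i×M_i×(M_i⁻¹ mod m_i) = 22×1333×28 + 4×899×32 + 18×1247×9 = 821128 + 115072 + 202014 = 1138214
1138214 mod 38657 = 17161
n ≡ 17161 (mod 38657)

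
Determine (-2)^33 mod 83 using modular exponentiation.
Using repeated squaring. (-2) ≡ 81 (mod 83). 33 = 32 + 1 (binary 100001). Repeated squaring mod 83: 81^1 ≡ 81; 81^2 ≡ 81² = 6561 ≡ 4; 81^4 ≡ 4² = 16 ≡ 16; 81^8 ≡ 16² = 256 ≡ 7; 81^16 ≡ 7² = 49 ≡ 49; 81^32 ≡ 49² = 2401 ≡ 77. Multiply: (-2)^33 ≡ 81^32 × 81^1 ≡ 77 × 81 (mod 83): 77 × 81 = 6237 ≡ 12. So (-2)^33 ≡ 12 (mod 83).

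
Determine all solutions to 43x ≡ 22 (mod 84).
22

Since gcd(43, 84) = 1 divides 22, a solution exists.
Multiply both sides by the inverse of 43 mod 84:
  43^(-1) mod 84 = 43
  x ≡ 43 × 22 ≡ 946 ≡ 22 (mod 84)
Verification: 43 × 22 = 946 = 11 × 84 + 22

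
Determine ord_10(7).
Powers of 7 mod 10: 7^1≡7, 7^2≡9, 7^3≡3, 7^4≡1. Order = 4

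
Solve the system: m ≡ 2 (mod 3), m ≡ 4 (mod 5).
M = 3 × 5 = 15. M₁ = 5, y₁ ≡ 2 (mod 3). M₂ = 3, y₂ ≡ 2 (mod 5). m = 2×5×2 + 4×3×2 ≡ 14 (mod 15)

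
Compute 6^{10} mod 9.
0

Using successive squaring:
Binary expansion of 10: 1010
Powers of 6 mod 9 (each is the square of the previous):
  6^1 ≡ 6 (mod 9)
  6^2 ≡ 6² = 36 ≡ 0 (mod 9)
  6^4 ≡ 0² = 0 ≡ 0 (mod 9)
  6^8 ≡ 0² = 0 ≡ 0 (mod 9)
10 = 8 + 2, so 6^10 = 6^8 × 6^2 ≡ 0 × 0 (mod 9)
Multiplying step by step:
  0 × 0 = 0 ≡ 0 (mod 9)
Result: 6^10 ≡ 0 (mod 9)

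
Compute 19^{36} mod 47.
12

Using successive squaring:
Binary expansion of 36: 100100
Powers of 19 mod 47 (each is the square of the previous):
  19^1 ≡ 19 (mod 47)
  19^2 ≡ 19² = 361 ≡ 32 (mod 47)
  19^4 ≡ 32² = 1024 ≡ 37 (mod 47)
  19^8 ≡ 37² = 1369 ≡ 6 (mod 47)
  19^16 ≡ 6² = 36 ≡ 36 (mod 47)
  19^32 ≡ 36² = 1296 ≡ 27 (mod 47)
36 = 32 + 4, so 19^36 = 19^32 × 19^4 ≡ 27 × 37 (mod 47)
Multiplying step by step:
  27 × 37 = 999 ≡ 12 (mod 47)
Result: 19^36 ≡ 12 (mod 47)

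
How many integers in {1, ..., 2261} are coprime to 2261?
1728

Prime factorization: 2261 = 7 × 17 × 19
Using the formula φ(n) = n × Π(1 - 1/p) for each prime factor p:
φ(2261) = 2261 × (1 - 1/7) × (1 - 1/17) × (1 - 1/19)
φ(2261) = 1728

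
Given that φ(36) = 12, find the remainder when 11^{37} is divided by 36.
By Euler: 11^{12} ≡ 1 (mod 36) since gcd(11, 36) = 1. 37 = 3×12 + 1. So 11^{37} ≡ 11^{1} ≡ 11 (mod 36)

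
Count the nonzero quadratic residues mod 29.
For prime 29, there are (p-1)/2 = (29-1)/2 = 14 quadratic residues (excluding 0).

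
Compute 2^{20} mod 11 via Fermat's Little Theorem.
1

By Fermat's Little Theorem, a^(p-1) ≡ 1 (mod p) for prime p and gcd(a, p) = 1
Here p = 11, so 2^10 ≡ 1 (mod 11)
We can reduce the exponent: 20 mod 10 = 0
So 2^20 ≡ 2^0 (mod 11)
Computing: 2^0 mod 11 = 1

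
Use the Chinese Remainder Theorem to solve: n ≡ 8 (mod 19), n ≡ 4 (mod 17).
293

Using the Chinese Remainder Theorem:
M = product of moduli = 323
For equation 1: M_1 = 17, 17 ≡ 17 (mod 19), inverse of 17 mod 19 is 9 (check: 17 × 9 = 153 ≡ 1 (mod 19))
For equation 2: M_2 = 19, 19 ≡ 2 (mod 17), inverse of 19 mod 17 is 9 (check: 2 × 9 = 18 ≡ 1 (mod 17))
Combine: n ≡ Σ r_i×M_i×(M_i⁻¹ mod m_i) = 8×17×9 + 4×19×9 = 1224 + 684 = 1908
1908 mod 323 = 293
n ≡ 293 (mod 323)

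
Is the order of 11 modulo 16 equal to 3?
No, the actual order is 4, not 3.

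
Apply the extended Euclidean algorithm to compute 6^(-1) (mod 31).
Extended GCD: 6(-5) + 31(1) = 1. So 6^(-1) ≡ 26 ≡ 26 (mod 31). Verify: 6 × 26 = 156 ≡ 1 (mod 31)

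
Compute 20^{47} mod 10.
0

Using successive squaring:
Binary expansion of 47: 101111
Powers of 20 mod 10 (each is the square of the previous):
  20^1 ≡ 0 (mod 10)
  20^2 ≡ 0² = 0 ≡ 0 (mod 10)
  20^4 ≡ 0² = 0 ≡ 0 (mod 10)
  20^8 ≡ 0² = 0 ≡ 0 (mod 10)
  20^16 ≡ 0² = 0 ≡ 0 (mod 10)
  20^32 ≡ 0² = 0 ≡ 0 (mod 10)
47 = 32 + 8 + 4 + 2 + 1, so 20^47 = 20^32 × 20^8 × 20^4 × 20^2 × 20^1 ≡ 0 × 0 × 0 × 0 × 0 (mod 10)
Multiplying step by step:
  0 × 0 = 0 ≡ 0 (mod 10)
  0 × 0 = 0 ≡ 0 (mod 10)
  0 × 0 = 0 ≡ 0 (mod 10)
  0 × 0 = 0 ≡ 0 (mod 10)
Result: 20^47 ≡ 0 (mod 10)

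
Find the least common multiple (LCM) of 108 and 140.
3780

First find GCD(108, 140) using the Euclidean algorithm:
108 = 0 × 140 + 108
140 = 1 × 108 + 32
108 = 3 × 32 + 12
32 = 2 × 12 + 8
12 = 1 × 8 + 4
8 = 2 × 4 + 0
GCD(108, 140) = 4

LCM formula: LCM(a, b) = (a × b) / GCD(a, b)
LCM(108, 140) = (108 × 140) / 4
LCM(108, 140) = 15120 / 4
LCM(108, 140) = 3780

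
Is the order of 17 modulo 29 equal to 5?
No, the actual order is 4, not 5.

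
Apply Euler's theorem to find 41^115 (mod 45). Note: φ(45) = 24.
By Euler: 41^{24} ≡ 1 (mod 45) since gcd(41, 45) = 1. 115 = 4×24 + 19. So 41^{115} ≡ 41^{19} ≡ 41 (mod 45)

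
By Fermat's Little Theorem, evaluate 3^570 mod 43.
By Fermat: 3^{42} ≡ 1 (mod 43). 570 ≡ 24 (mod 42). So 3^{570} ≡ 3^{24} ≡ 16 (mod 43)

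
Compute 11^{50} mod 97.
24

Using successive squaring:
Binary expansion of 50: 110010
Powers of 11 mod 97 (each is the square of the previous):
  11^1 ≡ 11 (mod 97)
  11^2 ≡ 11² = 121 ≡ 24 (mod 97)
  11^4 ≡ 24² = 576 ≡ 91 (mod 97)
  11^8 ≡ 91² = 8281 ≡ 36 (mod 97)
  11^16 ≡ 36² = 1296 ≡ 35 (mod 97)
  11^32 ≡ 35² = 1225 ≡ 61 (mod 97)
50 = 32 + 16 + 2, so 11^50 = 11^32 × 11^16 × 11^2 ≡ 61 × 35 × 24 (mod 97)
Multiplying step by step:
  61 × 35 = 2135 ≡ 1 (mod 97)
  1 × 24 = 24 ≡ 24 (mod 97)
Result: 11^50 ≡ 24 (mod 97)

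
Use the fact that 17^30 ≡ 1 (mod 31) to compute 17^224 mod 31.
By Fermat: 17^{30} ≡ 1 (mod 31). 224 ≡ 14 (mod 30). So 17^{224} ≡ 17^{14} ≡ 20 (mod 31)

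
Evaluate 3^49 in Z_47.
Using Fermat: 3^{46} ≡ 1 (mod 47). 49 ≡ 3 (mod 46). So 3^{49} ≡ 3^{3} ≡ 27 (mod 47)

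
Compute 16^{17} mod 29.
7

Using successive squaring:
Binary expansion of 17: 10001
Powers of 16 mod 29 (each is the square of the previous):
  16^1 ≡ 16 (mod 29)
  16^2 ≡ 16² = 256 ≡ 24 (mod 29)
  16^4 ≡ 24² = 576 ≡ 25 (mod 29)
  16^8 ≡ 25² = 625 ≡ 16 (mod 29)
  16^16 ≡ 16² = 256 ≡ 24 (mod 29)
17 = 16 + 1, so 16^17 = 16^16 × 16^1 ≡ 24 × 16 (mod 29)
Multiplying step by step:
  24 × 16 = 384 ≡ 7 (mod 29)
Result: 16^17 ≡ 7 (mod 29)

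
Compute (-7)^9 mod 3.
(-7) ≡ 2 (mod 3). 9 = 8 + 1 (binary 1001). Repeated squaring mod 3: 2^1 ≡ 2; 2^2 ≡ 2² = 4 ≡ 1; 2^4 ≡ 1² = 1 ≡ 1; 2^8 ≡ 1² = 1 ≡ 1. Multiply: (-7)^9 ≡ 2^8 × 2^1 ≡ 1 × 2 (mod 3): 1 × 2 = 2 ≡ 2. So (-7)^9 ≡ 2 (mod 3).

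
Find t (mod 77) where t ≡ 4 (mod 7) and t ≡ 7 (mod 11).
M = 7 × 11 = 77. M₁ = 11, y₁ ≡ 2 (mod 7). M₂ = 7, y₂ ≡ 8 (mod 11). t = 4×11×2 + 7×7×8 ≡ 18 (mod 77)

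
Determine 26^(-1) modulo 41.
26^(-1) ≡ 30 (mod 41). Verification: 26 × 30 = 780 ≡ 1 (mod 41)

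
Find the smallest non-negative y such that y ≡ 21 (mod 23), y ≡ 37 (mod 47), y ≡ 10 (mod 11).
6852

Using the Chinese Remainder Theorem:
M = product of moduli = 11891
For equation 1: M_1 = 517, 517 ≡ 11 (mod 23), inverse of 517 mod 23 is 21 (check: 11 × 21 = 231 ≡ 1 (mod 23))
For equation 2: M_2 = 253, 253 ≡ 18 (mod 47), inverse of 253 mod 47 is 34 (check: 18 × 34 = 612 ≡ 1 (mod 47))
For equation 3: M_3 = 1081, 1081 ≡ 3 (mod 11), inverse of 1081 mod 11 is 4 (check: 3 × 4 = 12 ≡ 1 (mod 11))
Combine: y ≡ Σ r_i×M_i×(M_i⁻¹ mod m_i) = 21×517×21 + 37×253×34 + 10×1081×4 = 227997 + 318274 + 43240 = 589511
589511 mod 11891 = 6852
y ≡ 6852 (mod 11891)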